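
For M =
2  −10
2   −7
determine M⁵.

tr M = −5 and det M = 6, so the characteristic polynomial is λ² − (−5)λ + (6) with roots −2 and −3.
Eigenvectors give P = [[5, 2], [2, 1]] with P⁻¹ = [[1, −2], [−2, 5]], and M = P·diag(−2, −3)·P⁻¹.
Then M⁵ = P·diag(−32, −243)·P⁻¹ = [[−160, −486], [−64, −243]] · [[1, −2], [−2, 5]] = [[812, −2110], [422, −1087]].

[[812, −2110], [422, −1087]]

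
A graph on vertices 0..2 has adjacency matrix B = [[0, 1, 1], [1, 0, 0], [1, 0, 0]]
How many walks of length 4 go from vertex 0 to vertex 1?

The number of length-4 walks from vertex 0 to vertex 1 is entry (0,1) of B⁴, where B is the adjacency matrix.
B² = [[2, 0, 0], [0, 1, 1], [0, 1, 1]]
B³ = [[0, 2, 2], [2, 0, 0], [2, 0, 0]]
B⁴ = [[4, 0, 0], [0, 2, 2], [0, 2, 2]]

0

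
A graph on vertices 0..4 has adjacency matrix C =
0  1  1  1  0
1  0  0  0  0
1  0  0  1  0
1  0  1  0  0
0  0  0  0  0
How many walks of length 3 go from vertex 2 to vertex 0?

4

The number of length-3 walks from vertex 2 to vertex 0 is entry (2,0) of C^3, where C is the adjacency matrix.
C^2 = [[3, 0, 1, 1, 0], [0, 1, 1, 1, 0], [1, 1, 2, 1, 0], [1, 1, 1, 2, 0], [0, 0, 0, 0, 0]]
C^3 = [[2, 3, 4, 4, 0], [3, 0, 1, 1, 0], [4, 1, 2, 3, 0], [4, 1, 3, 2, 0], [0, 0, 0, 0, 0]]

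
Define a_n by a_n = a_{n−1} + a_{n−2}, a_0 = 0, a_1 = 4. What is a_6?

With companion matrix B = [[1, 1], [1, 0]], [a_n, a_{n−1}]ᵀ = B·[a_{n−1}, a_{n−2}]ᵀ, so [a_6, a_5]ᵀ = B⁵·[a_1, a_0]ᵀ.
B⁵ = [[8, 5], [5, 3]], giving [a_6, a_5]ᵀ = [[32], [20]].

32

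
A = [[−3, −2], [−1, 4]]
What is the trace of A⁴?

449

A² = [[11, −2], [−1, 18]]
A³ = [[−31, −30], [−15, 74]]
A⁴ = [[123, −58], [−29, 326]]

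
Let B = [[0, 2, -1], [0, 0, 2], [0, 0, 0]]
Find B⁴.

B is strictly triangular, hence nilpotent: B³ = 0, so B⁴ = 0.

[[0, 0, 0], [0, 0, 0], [0, 0, 0]]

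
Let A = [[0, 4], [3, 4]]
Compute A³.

A² = [[12, 16], [12, 28]]
A³ = [[48, 112], [84, 160]]

[[48, 112], [84, 160]]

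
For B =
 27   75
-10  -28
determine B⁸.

tr B = -1 and det B = -6, so the characteristic polynomial is λ² − (-1)λ + (-6) with roots 2 and -3.
Eigenvectors give P = [[-3, 5], [1, -2]] with P⁻¹ = [[-2, -5], [-1, -3]], and B = P·diag(2, -3)·P⁻¹.
Then B⁸ = P·diag(256, 6561)·P⁻¹ = [[-768, 32805], [256, -13122]] · [[-2, -5], [-1, -3]] = [[-31269, -94575], [12610, 38086]].

[[-31269, -94575], [12610, 38086]]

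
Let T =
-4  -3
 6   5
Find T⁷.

[[-130, -129], [258, 257]]

tr T = 1 and det T = -2, so the characteristic polynomial is λ² − (1)λ + (-2) with roots -1 and 2.
Eigenvectors give P = [[-1, -1], [1, 2]] with P⁻¹ = [[-2, -1], [1, 1]], and T = P·diag(-1, 2)·P⁻¹.
Then T⁷ = P·diag(-1, 128)·P⁻¹ = [[1, -128], [-1, 256]] · [[-2, -1], [1, 1]] = [[-130, -129], [258, 257]].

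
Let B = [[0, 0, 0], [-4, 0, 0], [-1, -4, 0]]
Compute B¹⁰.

B is strictly triangular, hence nilpotent: B³ = 0, so B¹⁰ = 0.

[[0, 0, 0], [0, 0, 0], [0, 0, 0]]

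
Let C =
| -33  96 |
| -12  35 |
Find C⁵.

[[-1953, 5856], [-732, 2195]]

tr C = 2 and det C = -3, so the characteristic polynomial is λ² − (2)λ + (-3) with roots 3 and -1.
Eigenvectors give P = [[-8, 3], [-3, 1]] with P⁻¹ = [[1, -3], [3, -8]], and C = P·diag(3, -1)·P⁻¹.
Then C⁵ = P·diag(243, -1)·P⁻¹ = [[-1944, -3], [-729, -1]] · [[1, -3], [3, -8]] = [[-1953, 5856], [-732, 2195]].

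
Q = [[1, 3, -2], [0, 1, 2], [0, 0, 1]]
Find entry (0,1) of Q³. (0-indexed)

9

Q = I + N where N = [[0, 3, -2], [0, 0, 2], [0, 0, 0]] is strictly upper-triangular, so N³ = 0.
(I + N)³ = I + 3·N + 3·N² = [[1, 9, 12], [0, 1, 6], [0, 0, 1]].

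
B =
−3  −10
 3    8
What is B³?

tr B = 5 and det B = 6, so the characteristic polynomial is λ² − (5)λ + (6) with roots 2 and 3.
Eigenvectors give P = [[−2, 5], [1, −3]] with P⁻¹ = [[−3, −5], [−1, −2]], and B = P·diag(2, 3)·P⁻¹.
Then B³ = P·diag(8, 27)·P⁻¹ = [[−16, 135], [8, −81]] · [[−3, −5], [−1, −2]] = [[−87, −190], [57, 122]].

[[−87, −190], [57, 122]]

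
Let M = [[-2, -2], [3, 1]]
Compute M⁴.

[[-2, -14], [21, 19]]

M² = [[-2, 2], [-3, -5]]
M³ = [[10, 6], [-9, 1]]
M⁴ = [[-2, -14], [21, 19]]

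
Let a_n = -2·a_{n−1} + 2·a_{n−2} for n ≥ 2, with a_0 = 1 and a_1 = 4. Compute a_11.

With companion matrix B = [[-2, 2], [1, 0]], [a_n, a_{n−1}]ᵀ = B·[a_{n−1}, a_{n−2}]ᵀ, so [a_11, a_10]ᵀ = B^10·[a_1, a_0]ᵀ.
B^10 = [[18272, -13376], [-6688, 4896]], giving [a_11, a_10]ᵀ = [[59712], [-21856]].

59712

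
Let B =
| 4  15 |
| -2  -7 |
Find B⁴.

tr B = -3 and det B = 2, so the characteristic polynomial is λ² − (-3)λ + (2) with roots -2 and -1.
Eigenvectors give P = [[-5, -3], [2, 1]] with P⁻¹ = [[1, 3], [-2, -5]], and B = P·diag(-2, -1)·P⁻¹.
Then B⁴ = P·diag(16, 1)·P⁻¹ = [[-80, -3], [32, 1]] · [[1, 3], [-2, -5]] = [[-74, -225], [30, 91]].

[[-74, -225], [30, 91]]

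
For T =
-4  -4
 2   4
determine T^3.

T^2 = [[8, 0], [0, 8]]
T^3 = [[-32, -32], [16, 32]]

[[-32, -32], [16, 32]]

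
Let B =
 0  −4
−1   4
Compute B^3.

B^2 = [[4, −16], [−4, 20]]
B^3 = [[16, −80], [−20, 96]]

[[16, −80], [−20, 96]]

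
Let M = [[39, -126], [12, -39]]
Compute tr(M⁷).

0

tr M = 0 and det M = -9, so the characteristic polynomial is λ² − (0)λ + (-9) with roots 3 and -3.
Eigenvectors give P = [[-7, -3], [-2, -1]] with P⁻¹ = [[-1, 3], [2, -7]], and M = P·diag(3, -3)·P⁻¹.
Then M⁷ = P·diag(2187, -2187)·P⁻¹ = [[-15309, 6561], [-4374, 2187]] · [[-1, 3], [2, -7]] = [[28431, -91854], [8748, -28431]].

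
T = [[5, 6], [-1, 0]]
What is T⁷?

[[6305, 12354], [-2059, -3990]]

tr T = 5 and det T = 6, so the characteristic polynomial is λ² − (5)λ + (6) with roots 2 and 3.
Eigenvectors give P = [[2, -3], [-1, 1]] with P⁻¹ = [[-1, -3], [-1, -2]], and T = P·diag(2, 3)·P⁻¹.
Then T⁷ = P·diag(128, 2187)·P⁻¹ = [[256, -6561], [-128, 2187]] · [[-1, -3], [-1, -2]] = [[6305, 12354], [-2059, -3990]].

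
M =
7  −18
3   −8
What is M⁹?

[[1027, −3078], [513, −1538]]

tr M = −1 and det M = −2, so the characteristic polynomial is λ² − (−1)λ + (−2) with roots −2 and 1.
Eigenvectors give P = [[2, −3], [1, −1]] with P⁻¹ = [[−1, 3], [−1, 2]], and M = P·diag(−2, 1)·P⁻¹.
Then M⁹ = P·diag(−512, 1)·P⁻¹ = [[−1024, −3], [−512, −1]] · [[−1, 3], [−1, 2]] = [[1027, −3078], [513, −1538]].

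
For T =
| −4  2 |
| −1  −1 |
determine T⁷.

tr T = −5 and det T = 6, so the characteristic polynomial is λ² − (−5)λ + (6) with roots −2 and −3.
Eigenvectors give P = [[−1, −2], [−1, −1]] with P⁻¹ = [[1, −2], [−1, 1]], and T = P·diag(−2, −3)·P⁻¹.
Then T⁷ = P·diag(−128, −2187)·P⁻¹ = [[128, 4374], [128, 2187]] · [[1, −2], [−1, 1]] = [[−4246, 4118], [−2059, 1931]].

[[−4246, 4118], [−2059, 1931]]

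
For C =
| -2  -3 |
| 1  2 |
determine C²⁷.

C² = I (check: tr C = 0 and det C = -1), so C²⁷ = C since 27 is odd.

[[-2, -3], [1, 2]]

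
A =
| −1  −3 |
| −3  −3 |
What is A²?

[[10, 12], [12, 18]]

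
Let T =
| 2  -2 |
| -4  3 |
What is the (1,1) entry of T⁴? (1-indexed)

T² = [[12, -10], [-20, 17]]
T³ = [[64, -54], [-108, 91]]
T⁴ = [[344, -290], [-580, 489]]

344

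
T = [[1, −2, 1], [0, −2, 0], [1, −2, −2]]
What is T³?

[[1, −2, 4], [0, −8, 0], [4, −20, −11]]

T² = [[2, 0, −1], [0, 4, 0], [−1, 6, 5]]
T³ = [[1, −2, 4], [0, −8, 0], [4, −20, −11]]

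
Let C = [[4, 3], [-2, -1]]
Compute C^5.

[[94, 93], [-62, -61]]

tr C = 3 and det C = 2, so the characteristic polynomial is λ² − (3)λ + (2) with roots 2 and 1.
Eigenvectors give P = [[-3, -1], [2, 1]] with P⁻¹ = [[-1, -1], [2, 3]], and C = P·diag(2, 1)·P⁻¹.
Then C^5 = P·diag(32, 1)·P⁻¹ = [[-96, -1], [64, 1]] · [[-1, -1], [2, 3]] = [[94, 93], [-62, -61]].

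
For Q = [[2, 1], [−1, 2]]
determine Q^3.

Q^2 = [[3, 4], [−4, 3]]
Q^3 = [[2, 11], [−11, 2]]

[[2, 11], [−11, 2]]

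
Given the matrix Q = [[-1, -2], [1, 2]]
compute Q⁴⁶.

Q² = Q (a projection; rank 1, trace 1), so Q⁴⁶ = Q.

[[-1, -2], [1, 2]]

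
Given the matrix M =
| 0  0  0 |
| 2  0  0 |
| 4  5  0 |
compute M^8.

[[0, 0, 0], [0, 0, 0], [0, 0, 0]]

M is strictly triangular, hence nilpotent: M^3 = 0, so M^8 = 0.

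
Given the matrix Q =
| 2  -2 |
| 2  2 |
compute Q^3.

[[-16, -16], [16, -16]]

Q^2 = [[0, -8], [8, 0]]
Q^3 = [[-16, -16], [16, -16]]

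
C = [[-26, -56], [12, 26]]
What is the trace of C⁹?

0

tr C = 0 and det C = -4, so the characteristic polynomial is λ² − (0)λ + (-4) with roots -2 and 2.
Eigenvectors give P = [[7, -2], [-3, 1]] with P⁻¹ = [[1, 2], [3, 7]], and C = P·diag(-2, 2)·P⁻¹.
Then C⁹ = P·diag(-512, 512)·P⁻¹ = [[-3584, -1024], [1536, 512]] · [[1, 2], [3, 7]] = [[-6656, -14336], [3072, 6656]].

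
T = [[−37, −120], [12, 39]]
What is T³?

tr T = 2 and det T = −3, so the characteristic polynomial is λ² − (2)λ + (−3) with roots 3 and −1.
Eigenvectors give P = [[−3, 10], [1, −3]] with P⁻¹ = [[3, 10], [1, 3]], and T = P·diag(3, −1)·P⁻¹.
Then T³ = P·diag(27, −1)·P⁻¹ = [[−81, −10], [27, 3]] · [[3, 10], [1, 3]] = [[−253, −840], [84, 279]].

[[−253, −840], [84, 279]]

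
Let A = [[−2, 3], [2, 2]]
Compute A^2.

[[10, 0], [0, 10]]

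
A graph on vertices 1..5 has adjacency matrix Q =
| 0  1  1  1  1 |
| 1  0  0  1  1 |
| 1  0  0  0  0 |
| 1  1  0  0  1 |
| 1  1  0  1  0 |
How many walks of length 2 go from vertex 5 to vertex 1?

2

The number of length-2 walks from vertex 5 to vertex 1 is entry (5,1) of Q², where Q is the adjacency matrix.
Q² = [[4, 2, 0, 2, 2], [2, 3, 1, 2, 2], [0, 1, 1, 1, 1], [2, 2, 1, 3, 2], [2, 2, 1, 2, 3]]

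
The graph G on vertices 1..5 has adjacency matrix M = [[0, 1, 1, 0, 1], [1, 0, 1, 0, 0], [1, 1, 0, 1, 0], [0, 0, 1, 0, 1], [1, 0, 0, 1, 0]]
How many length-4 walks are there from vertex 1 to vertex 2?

8

The number of length-4 walks from vertex 1 to vertex 2 is entry (1,2) of M⁴, where M is the adjacency matrix.
M² = [[3, 1, 1, 2, 0], [1, 2, 1, 1, 1], [1, 1, 3, 0, 2], [2, 1, 0, 2, 0], [0, 1, 2, 0, 2]]
M³ = [[2, 4, 6, 1, 5], [4, 2, 4, 2, 2], [6, 4, 2, 5, 1], [1, 2, 5, 0, 4], [5, 2, 1, 4, 0]]
M⁴ = [[15, 8, 7, 11, 3], [8, 8, 8, 6, 6], [7, 8, 15, 3, 11], [11, 6, 3, 9, 1], [3, 6, 11, 1, 9]]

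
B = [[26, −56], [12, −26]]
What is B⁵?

tr B = 0 and det B = −4, so the characteristic polynomial is λ² − (0)λ + (−4) with roots 2 and −2.
Eigenvectors give P = [[7, 2], [3, 1]] with P⁻¹ = [[1, −2], [−3, 7]], and B = P·diag(2, −2)·P⁻¹.
Then B⁵ = P·diag(32, −32)·P⁻¹ = [[224, −64], [96, −32]] · [[1, −2], [−3, 7]] = [[416, −896], [192, −416]].

[[416, −896], [192, −416]]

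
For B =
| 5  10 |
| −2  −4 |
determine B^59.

[[5, 10], [−2, −4]]

B² = B (a projection; rank 1, trace 1), so B^59 = B.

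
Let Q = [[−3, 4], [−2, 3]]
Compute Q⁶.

[[1, 0], [0, 1]]

Q² = I (check: tr Q = 0 and det Q = −1), so Q⁶ = I since 6 is even.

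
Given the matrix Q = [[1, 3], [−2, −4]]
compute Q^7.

[[253, 381], [−254, −382]]

tr Q = −3 and det Q = 2, so the characteristic polynomial is λ² − (−3)λ + (2) with roots −1 and −2.
Eigenvectors give P = [[−3, 1], [2, −1]] with P⁻¹ = [[−1, −1], [−2, −3]], and Q = P·diag(−1, −2)·P⁻¹.
Then Q^7 = P·diag(−1, −128)·P⁻¹ = [[3, −128], [−2, 128]] · [[−1, −1], [−2, −3]] = [[253, 381], [−254, −382]].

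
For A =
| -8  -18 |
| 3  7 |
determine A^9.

tr A = -1 and det A = -2, so the characteristic polynomial is λ² − (-1)λ + (-2) with roots 1 and -2.
Eigenvectors give P = [[2, 3], [-1, -1]] with P⁻¹ = [[-1, -3], [1, 2]], and A = P·diag(1, -2)·P⁻¹.
Then A^9 = P·diag(1, -512)·P⁻¹ = [[2, -1536], [-1, 512]] · [[-1, -3], [1, 2]] = [[-1538, -3078], [513, 1027]].

[[-1538, -3078], [513, 1027]]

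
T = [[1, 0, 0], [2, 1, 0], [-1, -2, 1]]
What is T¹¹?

[[1, 0, 0], [22, 1, 0], [-231, -22, 1]]

T = I + N where N = [[0, 0, 0], [2, 0, 0], [-1, -2, 0]] is strictly lower-triangular, so N³ = 0.
(I + N)¹¹ = I + 11·N + 55·N² = [[1, 0, 0], [22, 1, 0], [-231, -22, 1]].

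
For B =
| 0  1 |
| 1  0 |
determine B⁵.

[[0, 1], [1, 0]]

B² = I (check: tr B = 0 and det B = -1), so B⁵ = B since 5 is odd.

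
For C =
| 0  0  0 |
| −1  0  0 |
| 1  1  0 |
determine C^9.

C is strictly triangular, hence nilpotent: C^3 = 0, so C^9 = 0.

[[0, 0, 0], [0, 0, 0], [0, 0, 0]]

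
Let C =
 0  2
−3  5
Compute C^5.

tr C = 5 and det C = 6, so the characteristic polynomial is λ² − (5)λ + (6) with roots 3 and 2.
Eigenvectors give P = [[−2, 1], [−3, 1]] with P⁻¹ = [[1, −1], [3, −2]], and C = P·diag(3, 2)·P⁻¹.
Then C^5 = P·diag(243, 32)·P⁻¹ = [[−486, 32], [−729, 32]] · [[1, −1], [3, −2]] = [[−390, 422], [−633, 665]].

[[−390, 422], [−633, 665]]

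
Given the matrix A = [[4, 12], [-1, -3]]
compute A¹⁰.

A² = A (a projection; rank 1, trace 1), so A¹⁰ = A.

[[4, 12], [-1, -3]]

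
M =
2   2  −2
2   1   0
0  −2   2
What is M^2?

[[8, 10, −8], [6, 5, −4], [−4, −6, 4]]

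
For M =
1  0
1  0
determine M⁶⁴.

[[1, 0], [1, 0]]

M² = M (a projection; rank 1, trace 1), so M⁶⁴ = M.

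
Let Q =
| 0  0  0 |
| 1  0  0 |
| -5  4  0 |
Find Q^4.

Q is strictly triangular, hence nilpotent: Q^3 = 0, so Q^4 = 0.

[[0, 0, 0], [0, 0, 0], [0, 0, 0]]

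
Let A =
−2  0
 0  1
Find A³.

A² = [[4, 0], [0, 1]]
A³ = [[−8, 0], [0, 1]]

[[−8, 0], [0, 1]]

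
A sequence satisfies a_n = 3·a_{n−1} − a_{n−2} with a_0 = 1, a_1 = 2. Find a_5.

89

With companion matrix M = [[3, −1], [1, 0]], [a_n, a_{n−1}]ᵀ = M·[a_{n−1}, a_{n−2}]ᵀ, so [a_5, a_4]ᵀ = M^4·[a_1, a_0]ᵀ.
M^4 = [[55, −21], [21, −8]], giving [a_5, a_4]ᵀ = [[89], [34]].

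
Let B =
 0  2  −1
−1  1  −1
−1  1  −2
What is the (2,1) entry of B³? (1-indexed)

0

B² = [[−1, 1, 0], [0, −2, 2], [1, −3, 4]]
B³ = [[−1, −1, 0], [0, 0, −2], [−1, 3, −6]]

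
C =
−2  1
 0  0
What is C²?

[[4, −2], [0, 0]]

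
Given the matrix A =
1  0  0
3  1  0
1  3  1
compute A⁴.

[[1, 0, 0], [12, 1, 0], [58, 12, 1]]

A = I + N where N = [[0, 0, 0], [3, 0, 0], [1, 3, 0]] is strictly lower-triangular, so N³ = 0.
(I + N)⁴ = I + 4·N + 6·N² = [[1, 0, 0], [12, 1, 0], [58, 12, 1]].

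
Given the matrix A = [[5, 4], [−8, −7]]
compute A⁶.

tr A = −2 and det A = −3, so the characteristic polynomial is λ² − (−2)λ + (−3) with roots 1 and −3.
Eigenvectors give P = [[−1, −1], [1, 2]] with P⁻¹ = [[−2, −1], [1, 1]], and A = P·diag(1, −3)·P⁻¹.
Then A⁶ = P·diag(1, 729)·P⁻¹ = [[−1, −729], [1, 1458]] · [[−2, −1], [1, 1]] = [[−727, −728], [1456, 1457]].

[[−727, −728], [1456, 1457]]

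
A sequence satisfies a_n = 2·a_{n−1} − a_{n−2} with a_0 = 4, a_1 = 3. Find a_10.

With companion matrix Q = [[2, −1], [1, 0]], [a_n, a_{n−1}]ᵀ = Q·[a_{n−1}, a_{n−2}]ᵀ, so [a_10, a_9]ᵀ = Q⁹·[a_1, a_0]ᵀ.
Q⁹ = [[10, −9], [9, −8]], giving [a_10, a_9]ᵀ = [[−6], [−5]].

−6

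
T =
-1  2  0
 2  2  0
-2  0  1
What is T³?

T² = [[5, 2, 0], [2, 8, 0], [0, -4, 1]]
T³ = [[-1, 14, 0], [14, 20, 0], [-10, -8, 1]]

[[-1, 14, 0], [14, 20, 0], [-10, -8, 1]]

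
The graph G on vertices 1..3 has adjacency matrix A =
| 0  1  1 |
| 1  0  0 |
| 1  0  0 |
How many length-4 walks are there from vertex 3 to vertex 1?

0

The number of length-4 walks from vertex 3 to vertex 1 is entry (3,1) of A⁴, where A is the adjacency matrix.
A² = [[2, 0, 0], [0, 1, 1], [0, 1, 1]]
A³ = [[0, 2, 2], [2, 0, 0], [2, 0, 0]]
A⁴ = [[4, 0, 0], [0, 2, 2], [0, 2, 2]]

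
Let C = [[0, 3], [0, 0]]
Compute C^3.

[[0, 0], [0, 0]]

C is strictly triangular, hence nilpotent: C^2 = 0, so C^3 = 0.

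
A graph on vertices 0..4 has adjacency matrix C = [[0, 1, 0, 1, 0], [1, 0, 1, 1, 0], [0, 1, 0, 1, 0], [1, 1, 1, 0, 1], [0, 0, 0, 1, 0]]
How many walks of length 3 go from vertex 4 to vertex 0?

1

The number of length-3 walks from vertex 4 to vertex 0 is entry (4,0) of C³, where C is the adjacency matrix.
C² = [[2, 1, 2, 1, 1], [1, 3, 1, 2, 1], [2, 1, 2, 1, 1], [1, 2, 1, 4, 0], [1, 1, 1, 0, 1]]
C³ = [[2, 5, 2, 6, 1], [5, 4, 5, 6, 2], [2, 5, 2, 6, 1], [6, 6, 6, 4, 4], [1, 2, 1, 4, 0]]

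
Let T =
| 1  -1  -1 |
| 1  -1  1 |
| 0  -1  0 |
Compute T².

[[0, 1, -2], [0, -1, -2], [-1, 1, -1]]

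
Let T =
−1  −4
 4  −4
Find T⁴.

T² = [[−15, 20], [−20, 0]]
T³ = [[95, −20], [20, 80]]
T⁴ = [[−175, −300], [300, −400]]

[[−175, −300], [300, −400]]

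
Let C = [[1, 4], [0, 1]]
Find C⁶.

[[1, 24], [0, 1]]

C = I + N where N = [[0, 4], [0, 0]] is strictly upper-triangular, so N² = 0.
(I + N)⁶ = I + 6·N = [[1, 24], [0, 1]].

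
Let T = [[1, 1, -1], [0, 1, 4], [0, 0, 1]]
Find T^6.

T = I + N where N = [[0, 1, -1], [0, 0, 4], [0, 0, 0]] is strictly upper-triangular, so N^3 = 0.
(I + N)^6 = I + 6·N + 15·N^2 = [[1, 6, 54], [0, 1, 24], [0, 0, 1]].

[[1, 6, 54], [0, 1, 24], [0, 0, 1]]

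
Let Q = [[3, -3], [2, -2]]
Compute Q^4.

Q² = Q (a projection; rank 1, trace 1), so Q^4 = Q.

[[3, -3], [2, -2]]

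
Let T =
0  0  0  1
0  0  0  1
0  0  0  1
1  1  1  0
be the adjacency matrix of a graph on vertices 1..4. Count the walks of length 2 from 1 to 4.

The number of length-2 walks from vertex 1 to vertex 4 is entry (1,4) of T^2, where T is the adjacency matrix.
T^2 = [[1, 1, 1, 0], [1, 1, 1, 0], [1, 1, 1, 0], [0, 0, 0, 3]]

0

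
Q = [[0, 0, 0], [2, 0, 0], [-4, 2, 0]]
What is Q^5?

[[0, 0, 0], [0, 0, 0], [0, 0, 0]]

Q is strictly triangular, hence nilpotent: Q^3 = 0, so Q^5 = 0.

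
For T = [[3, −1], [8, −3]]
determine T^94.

[[1, 0], [0, 1]]

T² = I (check: tr T = 0 and det T = −1), so T^94 = I since 94 is even.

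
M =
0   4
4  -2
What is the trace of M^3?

M^2 = [[16, -8], [-8, 20]]
M^3 = [[-32, 80], [80, -72]]

-104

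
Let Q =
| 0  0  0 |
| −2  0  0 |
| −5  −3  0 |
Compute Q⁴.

Q is strictly triangular, hence nilpotent: Q³ = 0, so Q⁴ = 0.

[[0, 0, 0], [0, 0, 0], [0, 0, 0]]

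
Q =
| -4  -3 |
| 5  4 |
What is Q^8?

[[1, 0], [0, 1]]

Q² = I (check: tr Q = 0 and det Q = -1), so Q^8 = I since 8 is even.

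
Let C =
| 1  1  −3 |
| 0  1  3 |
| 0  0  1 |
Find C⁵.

[[1, 5, 15], [0, 1, 15], [0, 0, 1]]

C = I + N where N = [[0, 1, −3], [0, 0, 3], [0, 0, 0]] is strictly upper-triangular, so N³ = 0.
(I + N)⁵ = I + 5·N + 10·N² = [[1, 5, 15], [0, 1, 15], [0, 0, 1]].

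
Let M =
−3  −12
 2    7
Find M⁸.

tr M = 4 and det M = 3, so the characteristic polynomial is λ² − (4)λ + (3) with roots 1 and 3.
Eigenvectors give P = [[3, 2], [−1, −1]] with P⁻¹ = [[1, 2], [−1, −3]], and M = P·diag(1, 3)·P⁻¹.
Then M⁸ = P·diag(1, 6561)·P⁻¹ = [[3, 13122], [−1, −6561]] · [[1, 2], [−1, −3]] = [[−13119, −39360], [6560, 19681]].

[[−13119, −39360], [6560, 19681]]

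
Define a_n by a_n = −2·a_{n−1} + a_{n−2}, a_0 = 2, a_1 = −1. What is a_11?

With companion matrix B = [[−2, 1], [1, 0]], [a_n, a_{n−1}]ᵀ = B·[a_{n−1}, a_{n−2}]ᵀ, so [a_11, a_10]ᵀ = B¹⁰·[a_1, a_0]ᵀ.
B¹⁰ = [[5741, −2378], [−2378, 985]], giving [a_11, a_10]ᵀ = [[−10497], [4348]].

−10497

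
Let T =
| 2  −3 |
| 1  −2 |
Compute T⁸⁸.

T² = I (check: tr T = 0 and det T = −1), so T⁸⁸ = I since 88 is even.

[[1, 0], [0, 1]]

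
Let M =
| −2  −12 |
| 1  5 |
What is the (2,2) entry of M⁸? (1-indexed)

tr M = 3 and det M = 2, so the characteristic polynomial is λ² − (3)λ + (2) with roots 1 and 2.
Eigenvectors give P = [[−4, 3], [1, −1]] with P⁻¹ = [[−1, −3], [−1, −4]], and M = P·diag(1, 2)·P⁻¹.
Then M⁸ = P·diag(1, 256)·P⁻¹ = [[−4, 768], [1, −256]] · [[−1, −3], [−1, −4]] = [[−764, −3060], [255, 1021]].

1021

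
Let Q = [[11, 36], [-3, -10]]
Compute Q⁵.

tr Q = 1 and det Q = -2, so the characteristic polynomial is λ² − (1)λ + (-2) with roots -1 and 2.
Eigenvectors give P = [[3, 4], [-1, -1]] with P⁻¹ = [[-1, -4], [1, 3]], and Q = P·diag(-1, 2)·P⁻¹.
Then Q⁵ = P·diag(-1, 32)·P⁻¹ = [[-3, 128], [1, -32]] · [[-1, -4], [1, 3]] = [[131, 396], [-33, -100]].

[[131, 396], [-33, -100]]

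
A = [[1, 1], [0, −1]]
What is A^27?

A² = I (check: tr A = 0 and det A = −1), so A^27 = A since 27 is odd.

[[1, 1], [0, −1]]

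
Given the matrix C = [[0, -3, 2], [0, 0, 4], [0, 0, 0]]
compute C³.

C is strictly triangular, hence nilpotent: C³ = 0, so C³ = 0.

[[0, 0, 0], [0, 0, 0], [0, 0, 0]]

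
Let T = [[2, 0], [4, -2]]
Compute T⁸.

tr T = 0 and det T = -4, so the characteristic polynomial is λ² − (0)λ + (-4) with roots -2 and 2.
Eigenvectors give P = [[0, 1], [-1, 1]] with P⁻¹ = [[1, -1], [1, 0]], and T = P·diag(-2, 2)·P⁻¹.
Then T⁸ = P·diag(256, 256)·P⁻¹ = [[0, 256], [-256, 256]] · [[1, -1], [1, 0]] = [[256, 0], [0, 256]].

[[256, 0], [0, 256]]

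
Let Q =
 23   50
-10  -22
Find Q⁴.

[[341, 650], [-130, -244]]

tr Q = 1 and det Q = -6, so the characteristic polynomial is λ² − (1)λ + (-6) with roots -2 and 3.
Eigenvectors give P = [[2, -5], [-1, 2]] with P⁻¹ = [[-2, -5], [-1, -2]], and Q = P·diag(-2, 3)·P⁻¹.
Then Q⁴ = P·diag(16, 81)·P⁻¹ = [[32, -405], [-16, 162]] · [[-2, -5], [-1, -2]] = [[341, 650], [-130, -244]].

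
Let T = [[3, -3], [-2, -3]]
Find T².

[[15, 0], [0, 15]]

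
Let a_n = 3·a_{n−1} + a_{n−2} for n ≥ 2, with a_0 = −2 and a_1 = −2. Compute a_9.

With companion matrix M = [[3, 1], [1, 0]], [a_n, a_{n−1}]ᵀ = M·[a_{n−1}, a_{n−2}]ᵀ, so [a_9, a_8]ᵀ = M⁸·[a_1, a_0]ᵀ.
M⁸ = [[12970, 3927], [3927, 1189]], giving [a_9, a_8]ᵀ = [[−33794], [−10232]].

−33794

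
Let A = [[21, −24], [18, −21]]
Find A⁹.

[[137781, −157464], [118098, −137781]]

tr A = 0 and det A = −9, so the characteristic polynomial is λ² − (0)λ + (−9) with roots 3 and −3.
Eigenvectors give P = [[−4, 1], [−3, 1]] with P⁻¹ = [[−1, 1], [−3, 4]], and A = P·diag(3, −3)·P⁻¹.
Then A⁹ = P·diag(19683, −19683)·P⁻¹ = [[−78732, −19683], [−59049, −19683]] · [[−1, 1], [−3, 4]] = [[137781, −157464], [118098, −137781]].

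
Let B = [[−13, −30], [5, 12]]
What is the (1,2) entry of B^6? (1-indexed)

tr B = −1 and det B = −6, so the characteristic polynomial is λ² − (−1)λ + (−6) with roots 2 and −3.
Eigenvectors give P = [[−2, 3], [1, −1]] with P⁻¹ = [[1, 3], [1, 2]], and B = P·diag(2, −3)·P⁻¹.
Then B^6 = P·diag(64, 729)·P⁻¹ = [[−128, 2187], [64, −729]] · [[1, 3], [1, 2]] = [[2059, 3990], [−665, −1266]].

3990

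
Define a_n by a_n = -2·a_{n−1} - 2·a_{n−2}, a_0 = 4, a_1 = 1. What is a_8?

With companion matrix A = [[-2, -2], [1, 0]], [a_n, a_{n−1}]ᵀ = A·[a_{n−1}, a_{n−2}]ᵀ, so [a_8, a_7]ᵀ = A^7·[a_1, a_0]ᵀ.
A^7 = [[0, 16], [-8, -16]], giving [a_8, a_7]ᵀ = [[64], [-72]].

64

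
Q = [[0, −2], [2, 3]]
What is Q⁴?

Q² = [[−4, −6], [6, 5]]
Q³ = [[−12, −10], [10, 3]]
Q⁴ = [[−20, −6], [6, −11]]

[[−20, −6], [6, −11]]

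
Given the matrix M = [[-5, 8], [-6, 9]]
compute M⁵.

tr M = 4 and det M = 3, so the characteristic polynomial is λ² − (4)λ + (3) with roots 3 and 1.
Eigenvectors give P = [[1, 4], [1, 3]] with P⁻¹ = [[-3, 4], [1, -1]], and M = P·diag(3, 1)·P⁻¹.
Then M⁵ = P·diag(243, 1)·P⁻¹ = [[243, 4], [243, 3]] · [[-3, 4], [1, -1]] = [[-725, 968], [-726, 969]].

[[-725, 968], [-726, 969]]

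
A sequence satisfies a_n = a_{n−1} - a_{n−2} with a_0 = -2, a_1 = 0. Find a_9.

2

With companion matrix Q = [[1, -1], [1, 0]], [a_n, a_{n−1}]ᵀ = Q·[a_{n−1}, a_{n−2}]ᵀ, so [a_9, a_8]ᵀ = Q⁸·[a_1, a_0]ᵀ.
Q⁸ = [[0, -1], [1, -1]], giving [a_9, a_8]ᵀ = [[2], [2]].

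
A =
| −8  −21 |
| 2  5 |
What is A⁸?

tr A = −3 and det A = 2, so the characteristic polynomial is λ² − (−3)λ + (2) with roots −1 and −2.
Eigenvectors give P = [[−3, 7], [1, −2]] with P⁻¹ = [[2, 7], [1, 3]], and A = P·diag(−1, −2)·P⁻¹.
Then A⁸ = P·diag(1, 256)·P⁻¹ = [[−3, 1792], [1, −512]] · [[2, 7], [1, 3]] = [[1786, 5355], [−510, −1529]].

[[1786, 5355], [−510, −1529]]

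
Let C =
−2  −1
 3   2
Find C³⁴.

[[1, 0], [0, 1]]

C² = I (check: tr C = 0 and det C = −1), so C³⁴ = I since 34 is even.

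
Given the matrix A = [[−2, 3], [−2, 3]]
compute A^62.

[[−2, 3], [−2, 3]]

A² = A (a projection; rank 1, trace 1), so A^62 = A.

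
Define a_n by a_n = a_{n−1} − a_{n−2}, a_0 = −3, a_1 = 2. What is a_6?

With companion matrix C = [[1, −1], [1, 0]], [a_n, a_{n−1}]ᵀ = C·[a_{n−1}, a_{n−2}]ᵀ, so [a_6, a_5]ᵀ = C⁵·[a_1, a_0]ᵀ.
C⁵ = [[0, 1], [−1, 1]], giving [a_6, a_5]ᵀ = [[−3], [−5]].

−3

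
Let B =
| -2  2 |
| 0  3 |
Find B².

[[4, 2], [0, 9]]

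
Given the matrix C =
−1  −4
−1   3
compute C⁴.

[[41, −144], [−36, 185]]

C² = [[5, −8], [−2, 13]]
C³ = [[3, −44], [−11, 47]]
C⁴ = [[41, −144], [−36, 185]]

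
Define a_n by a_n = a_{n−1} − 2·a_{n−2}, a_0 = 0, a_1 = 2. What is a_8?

With companion matrix T = [[1, −2], [1, 0]], [a_n, a_{n−1}]ᵀ = T·[a_{n−1}, a_{n−2}]ᵀ, so [a_8, a_7]ᵀ = T⁷·[a_1, a_0]ᵀ.
T⁷ = [[−3, −14], [7, −10]], giving [a_8, a_7]ᵀ = [[−6], [14]].

−6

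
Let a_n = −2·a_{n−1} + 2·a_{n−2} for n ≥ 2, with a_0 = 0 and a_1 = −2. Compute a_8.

With companion matrix B = [[−2, 2], [1, 0]], [a_n, a_{n−1}]ᵀ = B·[a_{n−1}, a_{n−2}]ᵀ, so [a_8, a_7]ᵀ = B⁷·[a_1, a_0]ᵀ.
B⁷ = [[−896, 656], [328, −240]], giving [a_8, a_7]ᵀ = [[1792], [−656]].

1792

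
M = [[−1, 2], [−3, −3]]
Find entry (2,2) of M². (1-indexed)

3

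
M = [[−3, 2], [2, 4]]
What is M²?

[[13, 2], [2, 20]]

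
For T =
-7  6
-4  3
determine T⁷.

[[-6559, 6558], [-4372, 4371]]

tr T = -4 and det T = 3, so the characteristic polynomial is λ² − (-4)λ + (3) with roots -1 and -3.
Eigenvectors give P = [[-1, 3], [-1, 2]] with P⁻¹ = [[2, -3], [1, -1]], and T = P·diag(-1, -3)·P⁻¹.
Then T⁷ = P·diag(-1, -2187)·P⁻¹ = [[1, -6561], [1, -4374]] · [[2, -3], [1, -1]] = [[-6559, 6558], [-4372, 4371]].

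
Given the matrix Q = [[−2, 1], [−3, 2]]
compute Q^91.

[[−2, 1], [−3, 2]]

Q² = I (check: tr Q = 0 and det Q = −1), so Q^91 = Q since 91 is odd.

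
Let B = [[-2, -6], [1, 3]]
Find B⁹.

[[-2, -6], [1, 3]]

B² = B (a projection; rank 1, trace 1), so B⁹ = B.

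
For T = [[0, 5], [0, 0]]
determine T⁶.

[[0, 0], [0, 0]]

T is strictly triangular, hence nilpotent: T² = 0, so T⁶ = 0.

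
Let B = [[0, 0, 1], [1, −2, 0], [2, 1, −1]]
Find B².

[[2, 1, −1], [−2, 4, 1], [−1, −3, 3]]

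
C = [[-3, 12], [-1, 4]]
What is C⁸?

[[-3, 12], [-1, 4]]

C² = C (a projection; rank 1, trace 1), so C⁸ = C.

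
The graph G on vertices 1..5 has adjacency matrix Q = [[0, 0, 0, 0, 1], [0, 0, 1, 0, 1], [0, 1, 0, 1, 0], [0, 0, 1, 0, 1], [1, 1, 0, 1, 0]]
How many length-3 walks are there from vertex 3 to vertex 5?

The number of length-3 walks from vertex 3 to vertex 5 is entry (3,5) of Q³, where Q is the adjacency matrix.
Q² = [[1, 1, 0, 1, 0], [1, 2, 0, 2, 0], [0, 0, 2, 0, 2], [1, 2, 0, 2, 0], [0, 0, 2, 0, 3]]
Q³ = [[0, 0, 2, 0, 3], [0, 0, 4, 0, 5], [2, 4, 0, 4, 0], [0, 0, 4, 0, 5], [3, 5, 0, 5, 0]]

0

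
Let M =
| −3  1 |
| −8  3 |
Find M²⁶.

M² = I (check: tr M = 0 and det M = −1), so M²⁶ = I since 26 is even.

[[1, 0], [0, 1]]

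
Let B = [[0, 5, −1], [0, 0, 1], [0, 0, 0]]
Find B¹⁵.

[[0, 0, 0], [0, 0, 0], [0, 0, 0]]

B is strictly triangular, hence nilpotent: B³ = 0, so B¹⁵ = 0.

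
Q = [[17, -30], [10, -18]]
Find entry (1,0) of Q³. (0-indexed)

tr Q = -1 and det Q = -6, so the characteristic polynomial is λ² − (-1)λ + (-6) with roots 2 and -3.
Eigenvectors give P = [[2, -3], [1, -2]] with P⁻¹ = [[2, -3], [1, -2]], and Q = P·diag(2, -3)·P⁻¹.
Then Q³ = P·diag(8, -27)·P⁻¹ = [[16, 81], [8, 54]] · [[2, -3], [1, -2]] = [[113, -210], [70, -132]].

70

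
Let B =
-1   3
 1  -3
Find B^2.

[[4, -12], [-4, 12]]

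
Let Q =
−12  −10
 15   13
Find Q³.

tr Q = 1 and det Q = −6, so the characteristic polynomial is λ² − (1)λ + (−6) with roots 3 and −2.
Eigenvectors give P = [[−2, −1], [3, 1]] with P⁻¹ = [[1, 1], [−3, −2]], and Q = P·diag(3, −2)·P⁻¹.
Then Q³ = P·diag(27, −8)·P⁻¹ = [[−54, 8], [81, −8]] · [[1, 1], [−3, −2]] = [[−78, −70], [105, 97]].

[[−78, −70], [105, 97]]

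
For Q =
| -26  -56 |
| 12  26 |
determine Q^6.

[[64, 0], [0, 64]]

tr Q = 0 and det Q = -4, so the characteristic polynomial is λ² − (0)λ + (-4) with roots 2 and -2.
Eigenvectors give P = [[-2, 7], [1, -3]] with P⁻¹ = [[3, 7], [1, 2]], and Q = P·diag(2, -2)·P⁻¹.
Then Q^6 = P·diag(64, 64)·P⁻¹ = [[-128, 448], [64, -192]] · [[3, 7], [1, 2]] = [[64, 0], [0, 64]].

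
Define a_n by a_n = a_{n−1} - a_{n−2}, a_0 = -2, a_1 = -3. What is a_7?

-3

With companion matrix A = [[1, -1], [1, 0]], [a_n, a_{n−1}]ᵀ = A·[a_{n−1}, a_{n−2}]ᵀ, so [a_7, a_6]ᵀ = A^6·[a_1, a_0]ᵀ.
A^6 = [[1, 0], [0, 1]], giving [a_7, a_6]ᵀ = [[-3], [-2]].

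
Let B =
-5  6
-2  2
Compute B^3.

tr B = -3 and det B = 2, so the characteristic polynomial is λ² − (-3)λ + (2) with roots -2 and -1.
Eigenvectors give P = [[2, -3], [1, -2]] with P⁻¹ = [[2, -3], [1, -2]], and B = P·diag(-2, -1)·P⁻¹.
Then B^3 = P·diag(-8, -1)·P⁻¹ = [[-16, 3], [-8, 2]] · [[2, -3], [1, -2]] = [[-29, 42], [-14, 20]].

[[-29, 42], [-14, 20]]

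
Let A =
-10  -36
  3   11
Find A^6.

[[-188, -756], [63, 253]]

tr A = 1 and det A = -2, so the characteristic polynomial is λ² − (1)λ + (-2) with roots -1 and 2.
Eigenvectors give P = [[-4, -3], [1, 1]] with P⁻¹ = [[-1, -3], [1, 4]], and A = P·diag(-1, 2)·P⁻¹.
Then A^6 = P·diag(1, 64)·P⁻¹ = [[-4, -192], [1, 64]] · [[-1, -3], [1, 4]] = [[-188, -756], [63, 253]].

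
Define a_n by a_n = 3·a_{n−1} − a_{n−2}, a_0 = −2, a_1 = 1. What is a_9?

With companion matrix Q = [[3, −1], [1, 0]], [a_n, a_{n−1}]ᵀ = Q·[a_{n−1}, a_{n−2}]ᵀ, so [a_9, a_8]ᵀ = Q⁸·[a_1, a_0]ᵀ.
Q⁸ = [[2584, −987], [987, −377]], giving [a_9, a_8]ᵀ = [[4558], [1741]].

4558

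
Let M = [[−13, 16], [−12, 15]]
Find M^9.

tr M = 2 and det M = −3, so the characteristic polynomial is λ² − (2)λ + (−3) with roots −1 and 3.
Eigenvectors give P = [[4, 1], [3, 1]] with P⁻¹ = [[1, −1], [−3, 4]], and M = P·diag(−1, 3)·P⁻¹.
Then M^9 = P·diag(−1, 19683)·P⁻¹ = [[−4, 19683], [−3, 19683]] · [[1, −1], [−3, 4]] = [[−59053, 78736], [−59052, 78735]].

[[−59053, 78736], [−59052, 78735]]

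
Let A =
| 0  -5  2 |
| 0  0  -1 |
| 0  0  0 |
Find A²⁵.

[[0, 0, 0], [0, 0, 0], [0, 0, 0]]

A is strictly triangular, hence nilpotent: A³ = 0, so A²⁵ = 0.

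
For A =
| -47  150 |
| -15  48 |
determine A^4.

[[-569, 1950], [-195, 666]]

tr A = 1 and det A = -6, so the characteristic polynomial is λ² − (1)λ + (-6) with roots 3 and -2.
Eigenvectors give P = [[3, 10], [1, 3]] with P⁻¹ = [[-3, 10], [1, -3]], and A = P·diag(3, -2)·P⁻¹.
Then A^4 = P·diag(81, 16)·P⁻¹ = [[243, 160], [81, 48]] · [[-3, 10], [1, -3]] = [[-569, 1950], [-195, 666]].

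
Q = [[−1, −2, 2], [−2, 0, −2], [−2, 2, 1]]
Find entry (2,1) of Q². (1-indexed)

6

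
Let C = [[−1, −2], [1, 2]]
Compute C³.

[[−1, −2], [1, 2]]

C² = C (a projection; rank 1, trace 1), so C³ = C.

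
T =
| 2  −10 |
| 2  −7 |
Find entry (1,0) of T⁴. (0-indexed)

tr T = −5 and det T = 6, so the characteristic polynomial is λ² − (−5)λ + (6) with roots −2 and −3.
Eigenvectors give P = [[−5, 2], [−2, 1]] with P⁻¹ = [[−1, 2], [−2, 5]], and T = P·diag(−2, −3)·P⁻¹.
Then T⁴ = P·diag(16, 81)·P⁻¹ = [[−80, 162], [−32, 81]] · [[−1, 2], [−2, 5]] = [[−244, 650], [−130, 341]].

−130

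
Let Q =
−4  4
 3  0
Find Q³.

[[−160, 112], [84, −48]]

Q² = [[28, −16], [−12, 12]]
Q³ = [[−160, 112], [84, −48]]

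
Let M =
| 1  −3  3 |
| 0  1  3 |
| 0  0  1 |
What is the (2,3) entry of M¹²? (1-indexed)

M = I + N where N = [[0, −3, 3], [0, 0, 3], [0, 0, 0]] is strictly upper-triangular, so N³ = 0.
(I + N)¹² = I + 12·N + 66·N² = [[1, −36, −558], [0, 1, 36], [0, 0, 1]].

36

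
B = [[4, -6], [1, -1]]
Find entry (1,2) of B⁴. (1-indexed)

tr B = 3 and det B = 2, so the characteristic polynomial is λ² − (3)λ + (2) with roots 2 and 1.
Eigenvectors give P = [[3, -2], [1, -1]] with P⁻¹ = [[1, -2], [1, -3]], and B = P·diag(2, 1)·P⁻¹.
Then B⁴ = P·diag(16, 1)·P⁻¹ = [[48, -2], [16, -1]] · [[1, -2], [1, -3]] = [[46, -90], [15, -29]].

-90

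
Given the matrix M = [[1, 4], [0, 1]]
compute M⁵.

[[1, 20], [0, 1]]

M = I + N where N = [[0, 4], [0, 0]] is strictly upper-triangular, so N² = 0.
(I + N)⁵ = I + 5·N = [[1, 20], [0, 1]].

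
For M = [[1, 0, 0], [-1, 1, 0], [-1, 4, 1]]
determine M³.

[[1, 0, 0], [-3, 1, 0], [-15, 12, 1]]

M = I + N where N = [[0, 0, 0], [-1, 0, 0], [-1, 4, 0]] is strictly lower-triangular, so N³ = 0.
(I + N)³ = I + 3·N + 3·N² = [[1, 0, 0], [-3, 1, 0], [-15, 12, 1]].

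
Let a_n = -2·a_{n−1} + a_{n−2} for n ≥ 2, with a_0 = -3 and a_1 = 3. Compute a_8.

-1731

With companion matrix M = [[-2, 1], [1, 0]], [a_n, a_{n−1}]ᵀ = M·[a_{n−1}, a_{n−2}]ᵀ, so [a_8, a_7]ᵀ = M⁷·[a_1, a_0]ᵀ.
M⁷ = [[-408, 169], [169, -70]], giving [a_8, a_7]ᵀ = [[-1731], [717]].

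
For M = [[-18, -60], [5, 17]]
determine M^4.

[[276, 780], [-65, -179]]

tr M = -1 and det M = -6, so the characteristic polynomial is λ² − (-1)λ + (-6) with roots -3 and 2.
Eigenvectors give P = [[4, -3], [-1, 1]] with P⁻¹ = [[1, 3], [1, 4]], and M = P·diag(-3, 2)·P⁻¹.
Then M^4 = P·diag(81, 16)·P⁻¹ = [[324, -48], [-81, 16]] · [[1, 3], [1, 4]] = [[276, 780], [-65, -179]].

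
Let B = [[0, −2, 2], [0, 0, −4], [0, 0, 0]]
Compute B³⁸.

B is strictly triangular, hence nilpotent: B³ = 0, so B³⁸ = 0.

[[0, 0, 0], [0, 0, 0], [0, 0, 0]]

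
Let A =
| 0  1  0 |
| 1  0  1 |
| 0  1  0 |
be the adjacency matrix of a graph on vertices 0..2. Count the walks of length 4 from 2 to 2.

2

The number of length-4 walks from vertex 2 to vertex 2 is entry (2,2) of A⁴, where A is the adjacency matrix.
A² = [[1, 0, 1], [0, 2, 0], [1, 0, 1]]
A³ = [[0, 2, 0], [2, 0, 2], [0, 2, 0]]
A⁴ = [[2, 0, 2], [0, 4, 0], [2, 0, 2]]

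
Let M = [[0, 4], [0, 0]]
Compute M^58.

M is strictly triangular, hence nilpotent: M^2 = 0, so M^58 = 0.

[[0, 0], [0, 0]]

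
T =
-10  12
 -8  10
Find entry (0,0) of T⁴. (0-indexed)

16

tr T = 0 and det T = -4, so the characteristic polynomial is λ² − (0)λ + (-4) with roots -2 and 2.
Eigenvectors give P = [[3, 1], [2, 1]] with P⁻¹ = [[1, -1], [-2, 3]], and T = P·diag(-2, 2)·P⁻¹.
Then T⁴ = P·diag(16, 16)·P⁻¹ = [[48, 16], [32, 16]] · [[1, -1], [-2, 3]] = [[16, 0], [0, 16]].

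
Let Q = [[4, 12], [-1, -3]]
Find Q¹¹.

Q² = Q (a projection; rank 1, trace 1), so Q¹¹ = Q.

[[4, 12], [-1, -3]]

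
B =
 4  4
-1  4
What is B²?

[[12, 32], [-8, 12]]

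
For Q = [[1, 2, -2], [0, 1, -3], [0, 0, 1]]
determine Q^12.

Q = I + N where N = [[0, 2, -2], [0, 0, -3], [0, 0, 0]] is strictly upper-triangular, so N^3 = 0.
(I + N)^12 = I + 12·N + 66·N^2 = [[1, 24, -420], [0, 1, -36], [0, 0, 1]].

[[1, 24, -420], [0, 1, -36], [0, 0, 1]]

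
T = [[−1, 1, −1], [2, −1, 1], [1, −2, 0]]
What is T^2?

[[2, 0, 2], [−3, 1, −3], [−5, 3, −3]]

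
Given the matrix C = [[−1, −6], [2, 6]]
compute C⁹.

[[−57001, −115026], [38342, 77196]]

tr C = 5 and det C = 6, so the characteristic polynomial is λ² − (5)λ + (6) with roots 2 and 3.
Eigenvectors give P = [[2, 3], [−1, −2]] with P⁻¹ = [[2, 3], [−1, −2]], and C = P·diag(2, 3)·P⁻¹.
Then C⁹ = P·diag(512, 19683)·P⁻¹ = [[1024, 59049], [−512, −39366]] · [[2, 3], [−1, −2]] = [[−57001, −115026], [38342, 77196]].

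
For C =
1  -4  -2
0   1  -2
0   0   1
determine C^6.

C = I + N where N = [[0, -4, -2], [0, 0, -2], [0, 0, 0]] is strictly upper-triangular, so N^3 = 0.
(I + N)^6 = I + 6·N + 15·N^2 = [[1, -24, 108], [0, 1, -12], [0, 0, 1]].

[[1, -24, 108], [0, 1, -12], [0, 0, 1]]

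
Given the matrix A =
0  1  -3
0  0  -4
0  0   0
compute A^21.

A is strictly triangular, hence nilpotent: A^3 = 0, so A^21 = 0.

[[0, 0, 0], [0, 0, 0], [0, 0, 0]]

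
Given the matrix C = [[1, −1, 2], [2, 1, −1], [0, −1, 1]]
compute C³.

[[−9, −8, 7], [4, −6, 10], [−6, −2, 0]]

C² = [[−1, −4, 5], [4, 0, 2], [−2, −2, 2]]
C³ = [[−9, −8, 7], [4, −6, 10], [−6, −2, 0]]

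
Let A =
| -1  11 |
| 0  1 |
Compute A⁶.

[[1, 0], [0, 1]]

A² = I (check: tr A = 0 and det A = -1), so A⁶ = I since 6 is even.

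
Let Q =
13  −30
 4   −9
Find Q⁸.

tr Q = 4 and det Q = 3, so the characteristic polynomial is λ² − (4)λ + (3) with roots 3 and 1.
Eigenvectors give P = [[−3, 5], [−1, 2]] with P⁻¹ = [[−2, 5], [−1, 3]], and Q = P·diag(3, 1)·P⁻¹.
Then Q⁸ = P·diag(6561, 1)·P⁻¹ = [[−19683, 5], [−6561, 2]] · [[−2, 5], [−1, 3]] = [[39361, −98400], [13120, −32799]].

[[39361, −98400], [13120, −32799]]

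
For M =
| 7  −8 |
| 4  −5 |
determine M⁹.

[[39367, −39368], [19684, −19685]]

tr M = 2 and det M = −3, so the characteristic polynomial is λ² − (2)λ + (−3) with roots −1 and 3.
Eigenvectors give P = [[−1, −2], [−1, −1]] with P⁻¹ = [[1, −2], [−1, 1]], and M = P·diag(−1, 3)·P⁻¹.
Then M⁹ = P·diag(−1, 19683)·P⁻¹ = [[1, −39366], [1, −19683]] · [[1, −2], [−1, 1]] = [[39367, −39368], [19684, −19685]].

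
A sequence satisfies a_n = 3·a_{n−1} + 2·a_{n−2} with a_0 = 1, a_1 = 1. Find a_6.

773

With companion matrix Q = [[3, 2], [1, 0]], [a_n, a_{n−1}]ᵀ = Q·[a_{n−1}, a_{n−2}]ᵀ, so [a_6, a_5]ᵀ = Q⁵·[a_1, a_0]ᵀ.
Q⁵ = [[495, 278], [139, 78]], giving [a_6, a_5]ᵀ = [[773], [217]].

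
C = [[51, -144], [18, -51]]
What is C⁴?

[[81, 0], [0, 81]]

tr C = 0 and det C = -9, so the characteristic polynomial is λ² − (0)λ + (-9) with roots -3 and 3.
Eigenvectors give P = [[-8, 3], [-3, 1]] with P⁻¹ = [[1, -3], [3, -8]], and C = P·diag(-3, 3)·P⁻¹.
Then C⁴ = P·diag(81, 81)·P⁻¹ = [[-648, 243], [-243, 81]] · [[1, -3], [3, -8]] = [[81, 0], [0, 81]].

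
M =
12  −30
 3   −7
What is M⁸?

[[63306, −189150], [18915, −56489]]

tr M = 5 and det M = 6, so the characteristic polynomial is λ² − (5)λ + (6) with roots 2 and 3.
Eigenvectors give P = [[3, 10], [1, 3]] with P⁻¹ = [[−3, 10], [1, −3]], and M = P·diag(2, 3)·P⁻¹.
Then M⁸ = P·diag(256, 6561)·P⁻¹ = [[768, 65610], [256, 19683]] · [[−3, 10], [1, −3]] = [[63306, −189150], [18915, −56489]].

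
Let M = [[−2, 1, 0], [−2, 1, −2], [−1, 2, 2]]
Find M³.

[[0, −3, −2], [8, −13, −2], [−2, 1, −10]]

M² = [[2, −1, −2], [4, −5, −6], [−4, 5, 0]]
M³ = [[0, −3, −2], [8, −13, −2], [−2, 1, −10]]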